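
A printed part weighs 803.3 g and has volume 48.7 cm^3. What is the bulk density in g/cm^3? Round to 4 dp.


rho = 803.3 / 48.7 = 16.4949 g/cm^3


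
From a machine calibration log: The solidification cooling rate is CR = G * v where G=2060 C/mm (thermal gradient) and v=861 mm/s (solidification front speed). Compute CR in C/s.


CR = 2060 * 861 = 1773660 C/s


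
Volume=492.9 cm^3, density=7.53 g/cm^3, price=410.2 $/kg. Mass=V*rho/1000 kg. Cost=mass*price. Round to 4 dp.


Mass = 492.9*7.53/1000 = 3.711537 kg
Cost = 3.711537 * 410.2 = 1522.4725 $


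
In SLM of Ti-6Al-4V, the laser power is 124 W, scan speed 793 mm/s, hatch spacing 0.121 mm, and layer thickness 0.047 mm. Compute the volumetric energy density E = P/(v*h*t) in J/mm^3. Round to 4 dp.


E = 124 / (793*0.121*0.047) = 27.4957 J/mm^3


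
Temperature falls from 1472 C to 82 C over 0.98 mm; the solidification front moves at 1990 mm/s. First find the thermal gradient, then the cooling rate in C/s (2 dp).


G = (1472-82)/0.98 = 1418.36734694 C/mm
CR = 1418.36734694 * 1990 = 2822551.02 C/s


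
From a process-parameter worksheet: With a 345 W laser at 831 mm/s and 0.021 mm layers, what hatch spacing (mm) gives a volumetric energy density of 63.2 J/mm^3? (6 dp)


h = 345 / (63.2*831*0.021) = 0.312811 mm


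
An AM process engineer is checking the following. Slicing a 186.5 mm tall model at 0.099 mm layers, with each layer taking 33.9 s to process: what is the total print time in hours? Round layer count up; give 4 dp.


Layers = ceil(186.5/0.099) = 1884
t = 1884 * 33.9 / 3600 = 17.741 hrs


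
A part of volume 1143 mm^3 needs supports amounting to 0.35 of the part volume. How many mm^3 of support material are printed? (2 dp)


V_support = 1143 * 0.35 = 400.05 mm^3


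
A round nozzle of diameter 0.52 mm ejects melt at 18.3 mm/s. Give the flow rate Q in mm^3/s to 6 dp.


A = pi*(0.52/2)^2 = 0.21237166 mm^2
Q = 0.21237166 * 18.3 = 3.886401 mm^3/s


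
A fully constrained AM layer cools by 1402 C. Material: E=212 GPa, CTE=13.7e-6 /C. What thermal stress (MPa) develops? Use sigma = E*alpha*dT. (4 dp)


sigma = 212*1000 * 13.7e-6 * 1402 = 4071.9688 MPa


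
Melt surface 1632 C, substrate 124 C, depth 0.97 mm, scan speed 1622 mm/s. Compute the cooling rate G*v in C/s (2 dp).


G = (1632-124)/0.97 = 1554.63917526 C/mm
CR = 1554.63917526 * 1622 = 2521624.74 C/s


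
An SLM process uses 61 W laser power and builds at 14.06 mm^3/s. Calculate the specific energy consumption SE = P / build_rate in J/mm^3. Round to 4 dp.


SE = 61 / 14.06 = 4.3385 J/mm^3


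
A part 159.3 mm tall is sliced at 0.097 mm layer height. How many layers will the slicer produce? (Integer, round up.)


Layers = ceil(159.3/0.097) = 1643


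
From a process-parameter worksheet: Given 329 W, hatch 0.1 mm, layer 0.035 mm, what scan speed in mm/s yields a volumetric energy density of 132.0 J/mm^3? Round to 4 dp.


v = 329 / (132.0*0.1*0.035) = 712.1212 mm/s


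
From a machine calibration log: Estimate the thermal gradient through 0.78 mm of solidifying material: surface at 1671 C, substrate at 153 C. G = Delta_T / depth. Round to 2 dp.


G = (1671-153)/0.78 = 1946.15 C/mm


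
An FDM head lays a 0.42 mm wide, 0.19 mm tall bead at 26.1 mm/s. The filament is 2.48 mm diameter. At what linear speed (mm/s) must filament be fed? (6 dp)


Q = 0.42 * 0.19 * 26.1 = 2.08278 mm^3/s
A_fil = pi*(2.48/2)^2 = 4.83051286 mm^2
v_feed = 2.08278 / 4.83051286 = 0.431172 mm/s


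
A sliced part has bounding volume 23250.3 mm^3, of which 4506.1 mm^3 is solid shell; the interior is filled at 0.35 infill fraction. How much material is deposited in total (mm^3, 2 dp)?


V_infill = (23250.3 - 4506.1) * 0.35 = 6560.47
V_total = 4506.1 + 6560.47 = 11066.57 mm^3


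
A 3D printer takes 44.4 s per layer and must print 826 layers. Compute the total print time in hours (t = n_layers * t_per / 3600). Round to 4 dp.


t = 826 * 44.4 / 3600 = 10.1873 hrs


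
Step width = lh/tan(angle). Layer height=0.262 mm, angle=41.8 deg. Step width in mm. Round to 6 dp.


step = 0.262 / tan(41.8) = 0.293031 mm


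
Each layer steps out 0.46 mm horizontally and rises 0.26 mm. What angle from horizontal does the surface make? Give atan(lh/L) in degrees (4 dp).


angle = atan(0.26/0.46) = 29.4759 degrees


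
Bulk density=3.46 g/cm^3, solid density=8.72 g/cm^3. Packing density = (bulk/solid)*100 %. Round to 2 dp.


Packing = (3.46/8.72)*100 = 39.68 %


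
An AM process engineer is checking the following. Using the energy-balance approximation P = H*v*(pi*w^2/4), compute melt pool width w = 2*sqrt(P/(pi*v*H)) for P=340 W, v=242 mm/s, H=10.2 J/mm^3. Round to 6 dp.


w = 2*sqrt(340/(pi*242*10.2)) = 0.418781 mm


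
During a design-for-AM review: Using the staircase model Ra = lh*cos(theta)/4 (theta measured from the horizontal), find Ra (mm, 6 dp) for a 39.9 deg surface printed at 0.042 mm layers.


Ra = 0.042 * cos(39.9) / 4 = 0.008055 mm


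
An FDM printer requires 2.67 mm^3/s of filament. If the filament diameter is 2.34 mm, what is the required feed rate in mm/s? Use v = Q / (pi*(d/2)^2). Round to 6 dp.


A = pi*(2.34/2)^2 = 4.300526
v = 2.67 / 4.300526 = 0.620854 mm/s


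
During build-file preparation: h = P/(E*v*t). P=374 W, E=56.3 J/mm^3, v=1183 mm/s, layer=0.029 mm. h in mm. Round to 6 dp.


h = 374 / (56.3*1183*0.029) = 0.193633 mm


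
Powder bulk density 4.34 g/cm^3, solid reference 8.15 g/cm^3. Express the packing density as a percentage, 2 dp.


Packing = (4.34/8.15)*100 = 53.25 %


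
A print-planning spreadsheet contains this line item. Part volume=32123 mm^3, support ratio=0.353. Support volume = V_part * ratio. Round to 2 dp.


V_support = 32123 * 0.353 = 11339.42 mm^3


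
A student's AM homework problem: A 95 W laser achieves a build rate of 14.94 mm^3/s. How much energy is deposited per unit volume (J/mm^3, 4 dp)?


SE = 95 / 14.94 = 6.3588 J/mm^3


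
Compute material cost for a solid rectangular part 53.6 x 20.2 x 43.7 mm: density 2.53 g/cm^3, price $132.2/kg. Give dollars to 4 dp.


V = 53.6 * 20.2 * 43.7 = 47314.864 mm^3 = 47.314864 cm^3
Mass = 47.314864 * 2.53 / 1000 = 0.11970661 kg
Cost = 0.11970661 * 132.2 = 15.8252 $


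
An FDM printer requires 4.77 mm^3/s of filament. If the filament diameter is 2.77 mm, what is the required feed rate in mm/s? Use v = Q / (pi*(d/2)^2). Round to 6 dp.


A = pi*(2.77/2)^2 = 6.026282
v = 4.77 / 6.026282 = 0.791533 mm/s


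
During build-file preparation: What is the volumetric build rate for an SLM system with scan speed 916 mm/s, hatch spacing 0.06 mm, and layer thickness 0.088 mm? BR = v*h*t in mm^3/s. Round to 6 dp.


Rate = 916 * 0.06 * 0.088 = 4.83648 mm^3/s


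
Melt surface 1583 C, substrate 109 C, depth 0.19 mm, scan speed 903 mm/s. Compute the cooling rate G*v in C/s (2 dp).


G = (1583-109)/0.19 = 7757.89473684 C/mm
CR = 7757.89473684 * 903 = 7005378.95 C/s


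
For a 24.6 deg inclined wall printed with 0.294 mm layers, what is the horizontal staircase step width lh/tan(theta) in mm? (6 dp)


step = 0.294 / tan(24.6) = 0.642152 mm


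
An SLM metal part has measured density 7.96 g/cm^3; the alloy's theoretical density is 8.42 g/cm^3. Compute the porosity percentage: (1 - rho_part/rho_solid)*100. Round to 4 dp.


Porosity = (1-7.96/8.42)*100 = 5.4632 %


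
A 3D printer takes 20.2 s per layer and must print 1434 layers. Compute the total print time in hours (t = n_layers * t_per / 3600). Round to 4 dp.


t = 1434 * 20.2 / 3600 = 8.0463 hrs


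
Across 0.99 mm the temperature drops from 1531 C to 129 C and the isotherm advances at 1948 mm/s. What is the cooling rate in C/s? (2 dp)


G = (1531-129)/0.99 = 1416.16161616 C/mm
CR = 1416.16161616 * 1948 = 2758682.83 C/s


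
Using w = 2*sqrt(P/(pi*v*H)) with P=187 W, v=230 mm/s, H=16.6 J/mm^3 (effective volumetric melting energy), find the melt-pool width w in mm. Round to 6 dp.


w = 2*sqrt(187/(pi*230*16.6)) = 0.249723 mm


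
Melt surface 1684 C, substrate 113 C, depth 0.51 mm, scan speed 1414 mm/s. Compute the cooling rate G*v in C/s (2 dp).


G = (1684-113)/0.51 = 3080.39215686 C/mm
CR = 3080.39215686 * 1414 = 4355674.51 C/s


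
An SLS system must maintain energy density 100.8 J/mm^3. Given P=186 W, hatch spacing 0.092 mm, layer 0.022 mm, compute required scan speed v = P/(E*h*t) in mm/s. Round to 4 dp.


v = 186 / (100.8*0.092*0.022) = 911.6789 mm/s


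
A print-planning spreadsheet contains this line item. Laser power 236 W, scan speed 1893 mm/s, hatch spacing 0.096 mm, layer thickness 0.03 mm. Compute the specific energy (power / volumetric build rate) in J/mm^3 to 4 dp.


Build rate = 1893 * 0.096 * 0.03 = 5.45184 mm^3/s
SE = 236 / 5.45184 = 43.2881 J/mm^3


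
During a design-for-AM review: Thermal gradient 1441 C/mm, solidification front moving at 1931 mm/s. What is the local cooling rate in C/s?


CR = 1441 * 1931 = 2782571 C/s


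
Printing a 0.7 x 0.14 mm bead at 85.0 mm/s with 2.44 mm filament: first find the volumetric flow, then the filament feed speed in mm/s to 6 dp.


Q = 0.7 * 0.14 * 85.0 = 8.33 mm^3/s
A_fil = pi*(2.44/2)^2 = 4.67594651 mm^2
v_feed = 8.33 / 4.67594651 = 1.781458 mm/s


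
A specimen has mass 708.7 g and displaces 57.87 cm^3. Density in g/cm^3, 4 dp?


rho = 708.7 / 57.87 = 12.2464 g/cm^3


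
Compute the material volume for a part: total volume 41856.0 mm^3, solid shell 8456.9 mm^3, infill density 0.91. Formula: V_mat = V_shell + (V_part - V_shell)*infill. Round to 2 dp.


V_infill = (41856.0 - 8456.9) * 0.91 = 30393.18
V_total = 8456.9 + 30393.18 = 38850.08 mm^3


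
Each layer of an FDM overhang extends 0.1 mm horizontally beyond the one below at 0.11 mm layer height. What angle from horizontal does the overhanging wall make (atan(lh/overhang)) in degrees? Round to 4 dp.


angle = atan(0.11/0.1) = 47.7263 degrees


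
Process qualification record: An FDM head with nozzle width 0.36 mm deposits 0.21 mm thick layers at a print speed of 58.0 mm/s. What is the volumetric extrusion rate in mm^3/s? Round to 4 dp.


Rate = 0.36 * 0.21 * 58.0 = 4.3848 mm^3/s


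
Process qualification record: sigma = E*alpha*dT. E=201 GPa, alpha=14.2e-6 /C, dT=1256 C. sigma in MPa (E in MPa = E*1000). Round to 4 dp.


sigma = 201*1000 * 14.2e-6 * 1256 = 3584.8752 MPa


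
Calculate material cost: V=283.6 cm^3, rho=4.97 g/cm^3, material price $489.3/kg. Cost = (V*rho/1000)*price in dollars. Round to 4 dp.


Mass = 283.6*4.97/1000 = 1.409492 kg
Cost = 1.409492 * 489.3 = 689.6644 $


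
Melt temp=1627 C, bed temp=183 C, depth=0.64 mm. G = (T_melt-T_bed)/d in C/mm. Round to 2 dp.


G = (1627-183)/0.64 = 2256.25 C/mm


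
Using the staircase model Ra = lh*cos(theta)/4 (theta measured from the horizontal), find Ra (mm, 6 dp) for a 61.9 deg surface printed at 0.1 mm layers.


Ra = 0.1 * cos(61.9) / 4 = 0.011775 mm


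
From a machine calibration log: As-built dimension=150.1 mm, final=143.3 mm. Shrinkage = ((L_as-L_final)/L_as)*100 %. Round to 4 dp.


Shrinkage = ((150.1-143.3)/150.1)*100 = 4.5303 %


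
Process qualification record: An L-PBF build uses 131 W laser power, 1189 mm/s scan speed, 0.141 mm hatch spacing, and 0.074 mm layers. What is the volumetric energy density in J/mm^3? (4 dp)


E = 131 / (1189*0.141*0.074) = 10.5594 J/mm^3


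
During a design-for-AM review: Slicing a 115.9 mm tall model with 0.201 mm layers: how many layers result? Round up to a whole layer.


Layers = ceil(115.9/0.201) = 577


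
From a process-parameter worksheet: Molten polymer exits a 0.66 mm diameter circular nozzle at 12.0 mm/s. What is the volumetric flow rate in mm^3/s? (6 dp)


A = pi*(0.66/2)^2 = 0.34211944 mm^2
Q = 0.34211944 * 12.0 = 4.105433 mm^3/s


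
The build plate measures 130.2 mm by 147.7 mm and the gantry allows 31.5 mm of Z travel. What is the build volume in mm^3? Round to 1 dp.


V = 130.2 * 147.7 * 31.5 = 605762.0 mm^3


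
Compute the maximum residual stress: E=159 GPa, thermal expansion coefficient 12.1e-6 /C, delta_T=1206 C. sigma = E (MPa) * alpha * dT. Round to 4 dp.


sigma = 159*1000 * 12.1e-6 * 1206 = 2320.2234 MPa


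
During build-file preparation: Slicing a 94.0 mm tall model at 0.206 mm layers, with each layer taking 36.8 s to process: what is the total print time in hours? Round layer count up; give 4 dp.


Layers = ceil(94.0/0.206) = 457
t = 457 * 36.8 / 3600 = 4.6716 hrs


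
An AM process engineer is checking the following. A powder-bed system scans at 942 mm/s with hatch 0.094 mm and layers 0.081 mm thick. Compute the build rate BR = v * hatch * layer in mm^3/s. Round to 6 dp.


Rate = 942 * 0.094 * 0.081 = 7.172388 mm^3/s


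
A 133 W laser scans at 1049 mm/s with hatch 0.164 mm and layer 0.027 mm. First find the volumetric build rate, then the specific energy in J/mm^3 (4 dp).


Build rate = 1049 * 0.164 * 0.027 = 4.644972 mm^3/s
SE = 133 / 4.644972 = 28.6331 J/mm^3


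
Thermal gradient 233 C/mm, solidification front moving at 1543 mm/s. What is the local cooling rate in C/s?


CR = 233 * 1543 = 359519 C/s


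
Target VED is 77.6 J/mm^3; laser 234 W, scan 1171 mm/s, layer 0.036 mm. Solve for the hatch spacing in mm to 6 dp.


h = 234 / (77.6*1171*0.036) = 0.071531 mm


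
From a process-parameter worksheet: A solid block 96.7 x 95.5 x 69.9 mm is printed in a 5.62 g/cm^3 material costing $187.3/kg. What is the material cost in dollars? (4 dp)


V = 96.7 * 95.5 * 69.9 = 645516.015 mm^3 = 645.516015 cm^3
Mass = 645.516015 * 5.62 / 1000 = 3.6278 kg
Cost = 3.6278 * 187.3 = 679.4869 $


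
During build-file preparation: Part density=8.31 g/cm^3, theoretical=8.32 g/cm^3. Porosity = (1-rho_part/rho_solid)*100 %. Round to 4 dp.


Porosity = (1-8.31/8.32)*100 = 0.1202 %


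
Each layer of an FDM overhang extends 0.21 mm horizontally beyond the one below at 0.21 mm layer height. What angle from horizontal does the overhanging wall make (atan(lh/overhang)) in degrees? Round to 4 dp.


angle = atan(0.21/0.21) = 45.0 degrees


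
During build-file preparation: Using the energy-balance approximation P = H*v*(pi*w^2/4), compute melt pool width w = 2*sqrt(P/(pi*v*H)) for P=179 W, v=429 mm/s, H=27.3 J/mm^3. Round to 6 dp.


w = 2*sqrt(179/(pi*429*27.3)) = 0.139499 mm


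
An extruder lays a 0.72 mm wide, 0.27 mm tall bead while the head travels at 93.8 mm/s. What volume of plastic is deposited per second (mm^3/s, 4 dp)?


Rate = 0.72 * 0.27 * 93.8 = 18.2347 mm^3/s


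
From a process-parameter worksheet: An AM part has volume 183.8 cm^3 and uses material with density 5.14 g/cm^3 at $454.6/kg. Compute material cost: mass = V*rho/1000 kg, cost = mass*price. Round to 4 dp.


Mass = 183.8*5.14/1000 = 0.944732 kg
Cost = 0.944732 * 454.6 = 429.4752 $


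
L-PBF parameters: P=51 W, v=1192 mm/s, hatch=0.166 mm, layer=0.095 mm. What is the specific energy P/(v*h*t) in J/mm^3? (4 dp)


Build rate = 1192 * 0.166 * 0.095 = 18.79784 mm^3/s
SE = 51 / 18.79784 = 2.7131 J/mm^3


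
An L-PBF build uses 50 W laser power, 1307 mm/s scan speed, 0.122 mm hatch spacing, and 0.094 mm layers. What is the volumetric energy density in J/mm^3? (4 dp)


E = 50 / (1307*0.122*0.094) = 3.3359 J/mm^3


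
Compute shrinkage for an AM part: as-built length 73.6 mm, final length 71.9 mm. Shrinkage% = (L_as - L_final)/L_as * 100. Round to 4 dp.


Shrinkage = ((73.6-71.9)/73.6)*100 = 2.3098 %


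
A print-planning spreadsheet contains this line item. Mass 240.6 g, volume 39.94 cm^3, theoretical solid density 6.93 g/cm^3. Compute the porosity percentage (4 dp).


rho_part = 240.6 / 39.94 = 6.02403605 g/cm^3
Porosity = (1 - 6.02403605/6.93)*100 = 13.0731 %


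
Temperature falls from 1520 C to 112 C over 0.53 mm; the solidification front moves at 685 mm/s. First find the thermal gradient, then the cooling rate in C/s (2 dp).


G = (1520-112)/0.53 = 2656.60377358 C/mm
CR = 2656.60377358 * 685 = 1819773.58 C/s


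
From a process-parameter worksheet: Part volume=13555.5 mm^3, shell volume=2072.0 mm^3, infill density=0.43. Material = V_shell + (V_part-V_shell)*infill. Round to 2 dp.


V_infill = (13555.5 - 2072.0) * 0.43 = 4937.91
V_total = 2072.0 + 4937.91 = 7009.91 mm^3


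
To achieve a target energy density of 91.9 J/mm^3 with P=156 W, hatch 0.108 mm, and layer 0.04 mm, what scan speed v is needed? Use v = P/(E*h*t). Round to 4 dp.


v = 156 / (91.9*0.108*0.04) = 392.9392 mm/s


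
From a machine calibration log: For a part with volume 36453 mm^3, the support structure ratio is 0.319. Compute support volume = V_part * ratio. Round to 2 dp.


V_support = 36453 * 0.319 = 11628.51 mm^3


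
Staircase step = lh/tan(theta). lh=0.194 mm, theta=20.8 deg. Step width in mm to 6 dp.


step = 0.194 / tan(20.8) = 0.510709 mm


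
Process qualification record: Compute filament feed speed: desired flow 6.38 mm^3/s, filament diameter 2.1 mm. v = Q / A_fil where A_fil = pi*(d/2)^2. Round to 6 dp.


A = pi*(2.1/2)^2 = 3.463606
v = 6.38 / 3.463606 = 1.842011 mm/s


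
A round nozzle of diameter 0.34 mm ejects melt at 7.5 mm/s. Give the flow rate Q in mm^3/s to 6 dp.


A = pi*(0.34/2)^2 = 0.09079203 mm^2
Q = 0.09079203 * 7.5 = 0.68094 mm^3/s


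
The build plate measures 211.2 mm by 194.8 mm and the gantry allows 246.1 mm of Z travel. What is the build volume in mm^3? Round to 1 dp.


V = 211.2 * 194.8 * 246.1 = 10124987.1 mm^3


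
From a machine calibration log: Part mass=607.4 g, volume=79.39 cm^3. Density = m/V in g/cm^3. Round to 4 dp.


rho = 607.4 / 79.39 = 7.6508 g/cm^3


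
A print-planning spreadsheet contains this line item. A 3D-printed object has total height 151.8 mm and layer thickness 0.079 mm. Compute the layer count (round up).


Layers = ceil(151.8/0.079) = 1922


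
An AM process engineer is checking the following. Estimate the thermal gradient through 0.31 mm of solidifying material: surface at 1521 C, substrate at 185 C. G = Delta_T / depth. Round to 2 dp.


G = (1521-185)/0.31 = 4309.68 C/mm


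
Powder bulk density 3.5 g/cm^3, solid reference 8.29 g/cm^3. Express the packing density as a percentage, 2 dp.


Packing = (3.5/8.29)*100 = 42.22 %


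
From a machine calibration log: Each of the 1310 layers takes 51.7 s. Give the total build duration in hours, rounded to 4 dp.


t = 1310 * 51.7 / 3600 = 18.8131 hrs


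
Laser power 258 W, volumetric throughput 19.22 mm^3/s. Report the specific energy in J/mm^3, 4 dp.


SE = 258 / 19.22 = 13.4235 J/mm^3


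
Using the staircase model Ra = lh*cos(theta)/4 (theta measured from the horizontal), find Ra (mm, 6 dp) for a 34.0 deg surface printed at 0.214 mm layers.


Ra = 0.214 * cos(34.0) / 4 = 0.044354 mm


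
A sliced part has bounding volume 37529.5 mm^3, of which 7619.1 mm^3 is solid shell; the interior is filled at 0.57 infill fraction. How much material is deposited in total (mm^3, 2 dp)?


V_infill = (37529.5 - 7619.1) * 0.57 = 17048.93
V_total = 7619.1 + 17048.93 = 24668.03 mm^3


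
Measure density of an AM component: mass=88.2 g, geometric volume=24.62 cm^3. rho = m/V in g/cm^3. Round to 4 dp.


rho = 88.2 / 24.62 = 3.5825 g/cm^3


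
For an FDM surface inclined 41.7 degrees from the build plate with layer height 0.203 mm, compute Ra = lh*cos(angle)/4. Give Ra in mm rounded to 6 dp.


Ra = 0.203 * cos(41.7) / 4 = 0.037892 mm


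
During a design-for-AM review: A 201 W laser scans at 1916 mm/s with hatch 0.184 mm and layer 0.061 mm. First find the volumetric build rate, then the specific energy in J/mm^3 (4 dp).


Build rate = 1916 * 0.184 * 0.061 = 21.505184 mm^3/s
SE = 201 / 21.505184 = 9.3466 J/mm^3


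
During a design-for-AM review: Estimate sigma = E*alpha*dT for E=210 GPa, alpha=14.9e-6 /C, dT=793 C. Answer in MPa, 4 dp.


sigma = 210*1000 * 14.9e-6 * 793 = 2481.297 MPa


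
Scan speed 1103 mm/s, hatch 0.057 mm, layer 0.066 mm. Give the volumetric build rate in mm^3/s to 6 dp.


Rate = 1103 * 0.057 * 0.066 = 4.149486 mm^3/s


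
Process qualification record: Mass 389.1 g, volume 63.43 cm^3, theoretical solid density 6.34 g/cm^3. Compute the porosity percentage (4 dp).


rho_part = 389.1 / 63.43 = 6.1343213 g/cm^3
Porosity = (1 - 6.1343213/6.34)*100 = 3.2441 %


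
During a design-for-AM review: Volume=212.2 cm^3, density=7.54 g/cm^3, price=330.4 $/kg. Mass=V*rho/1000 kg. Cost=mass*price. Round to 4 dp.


Mass = 212.2*7.54/1000 = 1.599988 kg
Cost = 1.599988 * 330.4 = 528.636 $


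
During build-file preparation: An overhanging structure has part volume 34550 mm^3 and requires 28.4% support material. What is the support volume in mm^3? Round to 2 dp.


V_support = 34550 * 0.284 = 9812.2 mm^3


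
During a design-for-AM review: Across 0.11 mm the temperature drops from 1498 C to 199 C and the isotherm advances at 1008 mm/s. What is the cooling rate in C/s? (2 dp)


G = (1498-199)/0.11 = 11809.09090909 C/mm
CR = 11809.09090909 * 1008 = 11903563.64 C/s


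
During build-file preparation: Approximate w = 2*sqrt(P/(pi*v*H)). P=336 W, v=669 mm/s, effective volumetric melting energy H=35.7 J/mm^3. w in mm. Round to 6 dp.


w = 2*sqrt(336/(pi*669*35.7)) = 0.133837 mm


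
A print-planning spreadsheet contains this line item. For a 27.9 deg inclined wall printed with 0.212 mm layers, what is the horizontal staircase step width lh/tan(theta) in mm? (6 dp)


step = 0.212 / tan(27.9) = 0.400398 mm


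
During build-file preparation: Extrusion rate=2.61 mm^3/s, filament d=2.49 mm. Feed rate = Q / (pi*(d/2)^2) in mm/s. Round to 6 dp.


A = pi*(2.49/2)^2 = 4.869547
v = 2.61 / 4.869547 = 0.535984 mm/s


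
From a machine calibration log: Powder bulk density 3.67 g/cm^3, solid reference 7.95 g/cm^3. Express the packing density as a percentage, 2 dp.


Packing = (3.67/7.95)*100 = 46.16 %


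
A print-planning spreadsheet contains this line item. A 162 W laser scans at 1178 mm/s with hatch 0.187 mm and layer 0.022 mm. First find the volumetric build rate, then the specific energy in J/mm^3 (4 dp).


Build rate = 1178 * 0.187 * 0.022 = 4.846292 mm^3/s
SE = 162 / 4.846292 = 33.4276 J/mm^3


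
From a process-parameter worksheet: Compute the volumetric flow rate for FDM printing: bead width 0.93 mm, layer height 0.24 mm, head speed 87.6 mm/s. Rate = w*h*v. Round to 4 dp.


Rate = 0.93 * 0.24 * 87.6 = 19.5523 mm^3/s


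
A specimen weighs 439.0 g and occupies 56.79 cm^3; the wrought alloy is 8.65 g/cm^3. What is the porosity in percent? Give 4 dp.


rho_part = 439.0 / 56.79 = 7.7302342 g/cm^3
Porosity = (1 - 7.7302342/8.65)*100 = 10.6331 %


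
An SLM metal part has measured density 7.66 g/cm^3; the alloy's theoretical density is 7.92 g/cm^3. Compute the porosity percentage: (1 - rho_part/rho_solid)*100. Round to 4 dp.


Porosity = (1-7.66/7.92)*100 = 3.2828 %


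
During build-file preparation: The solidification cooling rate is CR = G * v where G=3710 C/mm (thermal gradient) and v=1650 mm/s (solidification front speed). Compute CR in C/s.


CR = 3710 * 1650 = 6121500 C/s


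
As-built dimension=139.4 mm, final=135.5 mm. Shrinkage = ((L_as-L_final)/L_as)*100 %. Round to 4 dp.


Shrinkage = ((139.4-135.5)/139.4)*100 = 2.7977 %


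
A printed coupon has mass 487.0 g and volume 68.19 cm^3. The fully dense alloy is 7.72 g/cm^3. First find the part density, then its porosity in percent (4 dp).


rho_part = 487.0 / 68.19 = 7.14180965 g/cm^3
Porosity = (1 - 7.14180965/7.72)*100 = 7.4895 %


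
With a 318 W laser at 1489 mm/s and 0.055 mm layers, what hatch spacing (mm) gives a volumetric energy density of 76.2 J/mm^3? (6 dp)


h = 318 / (76.2*1489*0.055) = 0.050958 mm


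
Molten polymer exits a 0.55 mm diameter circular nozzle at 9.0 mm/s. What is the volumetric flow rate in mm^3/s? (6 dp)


A = pi*(0.55/2)^2 = 0.23758294 mm^2
Q = 0.23758294 * 9.0 = 2.138246 mm^3/s


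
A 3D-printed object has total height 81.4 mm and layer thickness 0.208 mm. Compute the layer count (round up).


Layers = ceil(81.4/0.208) = 392


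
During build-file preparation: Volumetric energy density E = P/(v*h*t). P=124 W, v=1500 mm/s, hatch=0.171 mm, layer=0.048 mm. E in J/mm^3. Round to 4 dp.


E = 124 / (1500*0.171*0.048) = 10.0715 J/mm^3


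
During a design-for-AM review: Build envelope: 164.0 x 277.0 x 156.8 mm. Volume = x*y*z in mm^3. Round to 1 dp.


V = 164.0 * 277.0 * 156.8 = 7123110.4 mm^3


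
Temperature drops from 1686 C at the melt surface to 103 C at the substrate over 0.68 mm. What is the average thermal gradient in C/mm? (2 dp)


G = (1686-103)/0.68 = 2327.94 C/mm


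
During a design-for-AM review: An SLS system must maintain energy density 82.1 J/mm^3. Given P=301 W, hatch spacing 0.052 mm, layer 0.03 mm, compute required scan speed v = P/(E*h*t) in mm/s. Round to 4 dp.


v = 301 / (82.1*0.052*0.03) = 2350.1671 mm/s


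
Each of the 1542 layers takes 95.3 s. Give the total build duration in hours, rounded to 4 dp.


t = 1542 * 95.3 / 3600 = 40.8202 hrs


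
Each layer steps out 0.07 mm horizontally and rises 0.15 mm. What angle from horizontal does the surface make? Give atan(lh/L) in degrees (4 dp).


angle = atan(0.15/0.07) = 64.9831 degrees


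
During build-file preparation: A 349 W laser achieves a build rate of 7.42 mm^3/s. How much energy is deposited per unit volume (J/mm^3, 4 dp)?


SE = 349 / 7.42 = 47.035 J/mm^3


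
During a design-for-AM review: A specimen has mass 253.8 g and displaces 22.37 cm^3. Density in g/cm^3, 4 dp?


rho = 253.8 / 22.37 = 11.3456 g/cm^3


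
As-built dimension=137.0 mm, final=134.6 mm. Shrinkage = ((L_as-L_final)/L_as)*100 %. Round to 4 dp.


Shrinkage = ((137.0-134.6)/137.0)*100 = 1.7518 %


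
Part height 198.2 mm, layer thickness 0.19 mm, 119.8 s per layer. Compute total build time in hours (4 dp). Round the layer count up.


Layers = ceil(198.2/0.19) = 1044
t = 1044 * 119.8 / 3600 = 34.742 hrs


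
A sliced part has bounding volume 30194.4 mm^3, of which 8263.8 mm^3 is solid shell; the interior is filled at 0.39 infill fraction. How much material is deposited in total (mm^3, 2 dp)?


V_infill = (30194.4 - 8263.8) * 0.39 = 8552.93
V_total = 8263.8 + 8552.93 = 16816.73 mm^3


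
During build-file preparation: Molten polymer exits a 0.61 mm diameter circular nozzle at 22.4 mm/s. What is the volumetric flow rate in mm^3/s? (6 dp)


A = pi*(0.61/2)^2 = 0.29224666 mm^2
Q = 0.29224666 * 22.4 = 6.546325 mm^3/s


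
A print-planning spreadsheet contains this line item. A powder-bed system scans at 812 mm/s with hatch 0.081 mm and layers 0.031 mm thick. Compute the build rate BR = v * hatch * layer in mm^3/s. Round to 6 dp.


Rate = 812 * 0.081 * 0.031 = 2.038932 mm^3/s


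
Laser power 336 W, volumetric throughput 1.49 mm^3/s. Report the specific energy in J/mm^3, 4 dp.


SE = 336 / 1.49 = 225.5034 J/mm^3


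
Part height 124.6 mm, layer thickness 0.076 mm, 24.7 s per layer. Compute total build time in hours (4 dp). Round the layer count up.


Layers = ceil(124.6/0.076) = 1640
t = 1640 * 24.7 / 3600 = 11.2522 hrs


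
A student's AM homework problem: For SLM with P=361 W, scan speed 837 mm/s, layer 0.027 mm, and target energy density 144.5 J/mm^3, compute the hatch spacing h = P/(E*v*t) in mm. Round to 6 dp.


h = 361 / (144.5*837*0.027) = 0.110548 mm


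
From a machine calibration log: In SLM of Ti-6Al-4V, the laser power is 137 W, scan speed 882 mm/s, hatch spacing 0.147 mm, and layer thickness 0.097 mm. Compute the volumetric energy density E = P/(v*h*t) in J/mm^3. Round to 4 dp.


E = 137 / (882*0.147*0.097) = 10.8934 J/mm^3


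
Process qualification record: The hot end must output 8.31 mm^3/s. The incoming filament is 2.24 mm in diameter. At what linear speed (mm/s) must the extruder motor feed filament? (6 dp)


A = pi*(2.24/2)^2 = 3.940814
v = 8.31 / 3.940814 = 2.108701 mm/s


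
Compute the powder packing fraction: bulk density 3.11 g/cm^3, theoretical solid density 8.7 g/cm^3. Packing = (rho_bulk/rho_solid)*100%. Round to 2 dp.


Packing = (3.11/8.7)*100 = 35.75 %


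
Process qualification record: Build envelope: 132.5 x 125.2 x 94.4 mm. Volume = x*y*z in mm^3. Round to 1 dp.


V = 132.5 * 125.2 * 94.4 = 1566001.6 mm^3


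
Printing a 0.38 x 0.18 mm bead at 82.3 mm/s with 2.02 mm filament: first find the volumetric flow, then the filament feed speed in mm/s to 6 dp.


Q = 0.38 * 0.18 * 82.3 = 5.62932 mm^3/s
A_fil = pi*(2.02/2)^2 = 3.20473867 mm^2
v_feed = 5.62932 / 3.20473867 = 1.756561 mm/s


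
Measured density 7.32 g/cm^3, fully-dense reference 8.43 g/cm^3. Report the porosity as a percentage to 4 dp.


Porosity = (1-7.32/8.43)*100 = 13.1673 %


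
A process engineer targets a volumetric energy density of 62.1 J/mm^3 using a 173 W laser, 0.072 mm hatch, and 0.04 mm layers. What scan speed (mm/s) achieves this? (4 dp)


v = 173 / (62.1*0.072*0.04) = 967.3018 mm/s


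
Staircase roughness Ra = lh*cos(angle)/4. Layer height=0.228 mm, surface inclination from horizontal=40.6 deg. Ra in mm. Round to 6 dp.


Ra = 0.228 * cos(40.6) / 4 = 0.043278 mm


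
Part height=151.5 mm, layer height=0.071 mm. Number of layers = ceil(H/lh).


Layers = ceil(151.5/0.071) = 2134


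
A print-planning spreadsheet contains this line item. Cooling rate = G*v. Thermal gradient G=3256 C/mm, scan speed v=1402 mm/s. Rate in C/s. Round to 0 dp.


CR = 3256 * 1402 = 4564912 C/s


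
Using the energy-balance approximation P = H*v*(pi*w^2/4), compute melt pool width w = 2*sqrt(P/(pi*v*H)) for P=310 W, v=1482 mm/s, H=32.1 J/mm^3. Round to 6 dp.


w = 2*sqrt(310/(pi*1482*32.1)) = 0.091088 mm


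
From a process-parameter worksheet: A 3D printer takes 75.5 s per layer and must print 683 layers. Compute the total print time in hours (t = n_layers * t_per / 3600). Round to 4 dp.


t = 683 * 75.5 / 3600 = 14.324 hrs


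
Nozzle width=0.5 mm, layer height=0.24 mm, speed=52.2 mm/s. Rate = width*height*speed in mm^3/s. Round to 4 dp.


Rate = 0.5 * 0.24 * 52.2 = 6.264 mm^3/s


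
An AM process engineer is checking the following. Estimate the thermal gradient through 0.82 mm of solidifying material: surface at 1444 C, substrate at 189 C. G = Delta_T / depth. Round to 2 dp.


G = (1444-189)/0.82 = 1530.49 C/mm


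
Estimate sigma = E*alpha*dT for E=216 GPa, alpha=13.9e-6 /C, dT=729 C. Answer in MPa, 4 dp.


sigma = 216*1000 * 13.9e-6 * 729 = 2188.7496 MPa


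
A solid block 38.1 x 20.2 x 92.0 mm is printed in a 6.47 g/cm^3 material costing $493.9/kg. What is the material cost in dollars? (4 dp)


V = 38.1 * 20.2 * 92.0 = 70805.04 mm^3 = 70.80504 cm^3
Mass = 70.80504 * 6.47 / 1000 = 0.45810861 kg
Cost = 0.45810861 * 493.9 = 226.2598 $


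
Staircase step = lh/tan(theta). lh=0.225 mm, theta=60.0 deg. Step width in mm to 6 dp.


step = 0.225 / tan(60.0) = 0.129904 mm


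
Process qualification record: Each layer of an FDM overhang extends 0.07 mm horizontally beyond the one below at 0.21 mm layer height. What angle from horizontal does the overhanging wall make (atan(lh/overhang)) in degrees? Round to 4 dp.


angle = atan(0.21/0.07) = 71.5651 degrees


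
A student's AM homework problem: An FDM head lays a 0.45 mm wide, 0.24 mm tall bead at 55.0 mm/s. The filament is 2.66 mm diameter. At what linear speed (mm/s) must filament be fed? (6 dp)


Q = 0.45 * 0.24 * 55.0 = 5.94 mm^3/s
A_fil = pi*(2.66/2)^2 = 5.55716324 mm^2
v_feed = 5.94 / 5.55716324 = 1.068891 mm/s


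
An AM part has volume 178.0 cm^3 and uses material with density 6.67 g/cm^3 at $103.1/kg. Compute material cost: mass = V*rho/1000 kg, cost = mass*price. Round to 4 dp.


Mass = 178.0*6.67/1000 = 1.18726 kg
Cost = 1.18726 * 103.1 = 122.4065 $


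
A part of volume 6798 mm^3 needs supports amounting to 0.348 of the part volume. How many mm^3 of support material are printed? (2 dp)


V_support = 6798 * 0.348 = 2365.7 mm^3


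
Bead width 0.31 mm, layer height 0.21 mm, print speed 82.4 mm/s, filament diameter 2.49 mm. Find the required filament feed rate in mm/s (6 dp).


Q = 0.31 * 0.21 * 82.4 = 5.36424 mm^3/s
A_fil = pi*(2.49/2)^2 = 4.86954715 mm^2
v_feed = 5.36424 / 4.86954715 = 1.101589 mm/s


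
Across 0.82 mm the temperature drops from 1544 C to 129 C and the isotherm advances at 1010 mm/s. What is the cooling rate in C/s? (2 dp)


G = (1544-129)/0.82 = 1725.6097561 C/mm
CR = 1725.6097561 * 1010 = 1742865.85 C/s


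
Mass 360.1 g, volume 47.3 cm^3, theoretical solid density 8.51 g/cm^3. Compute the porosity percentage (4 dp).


rho_part = 360.1 / 47.3 = 7.61310782 g/cm^3
Porosity = (1 - 7.61310782/8.51)*100 = 10.5393 %


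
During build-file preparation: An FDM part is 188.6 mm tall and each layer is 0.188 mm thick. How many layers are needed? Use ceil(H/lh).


Layers = ceil(188.6/0.188) = 1004


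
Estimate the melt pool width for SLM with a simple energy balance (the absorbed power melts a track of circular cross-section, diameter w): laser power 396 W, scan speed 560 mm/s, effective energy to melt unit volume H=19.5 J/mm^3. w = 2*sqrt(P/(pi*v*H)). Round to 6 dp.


w = 2*sqrt(396/(pi*560*19.5)) = 0.214878 mm


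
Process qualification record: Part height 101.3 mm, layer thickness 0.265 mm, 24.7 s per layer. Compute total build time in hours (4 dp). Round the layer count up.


Layers = ceil(101.3/0.265) = 383
t = 383 * 24.7 / 3600 = 2.6278 hrs


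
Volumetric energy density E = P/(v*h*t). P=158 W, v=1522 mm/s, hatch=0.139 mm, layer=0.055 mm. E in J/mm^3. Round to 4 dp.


E = 158 / (1522*0.139*0.055) = 13.5789 J/mm^3


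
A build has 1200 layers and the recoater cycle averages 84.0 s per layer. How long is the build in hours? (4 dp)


t = 1200 * 84.0 / 3600 = 28.0 hrs


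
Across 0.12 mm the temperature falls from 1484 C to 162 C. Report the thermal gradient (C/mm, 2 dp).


G = (1484-162)/0.12 = 11016.67 C/mm


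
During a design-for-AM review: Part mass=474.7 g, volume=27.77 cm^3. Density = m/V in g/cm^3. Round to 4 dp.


rho = 474.7 / 27.77 = 17.094 g/cm^3


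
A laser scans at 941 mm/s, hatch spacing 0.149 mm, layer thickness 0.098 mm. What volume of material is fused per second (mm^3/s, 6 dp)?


Rate = 941 * 0.149 * 0.098 = 13.740482 mm^3/s


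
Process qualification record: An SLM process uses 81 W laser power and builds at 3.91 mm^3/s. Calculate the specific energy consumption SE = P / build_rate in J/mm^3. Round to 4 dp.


SE = 81 / 3.91 = 20.7161 J/mm^3


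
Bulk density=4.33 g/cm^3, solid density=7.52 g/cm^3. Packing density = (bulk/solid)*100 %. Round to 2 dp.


Packing = (4.33/7.52)*100 = 57.58 %


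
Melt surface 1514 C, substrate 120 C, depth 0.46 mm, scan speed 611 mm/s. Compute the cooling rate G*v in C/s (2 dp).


G = (1514-120)/0.46 = 3030.43478261 C/mm
CR = 3030.43478261 * 611 = 1851595.65 C/s


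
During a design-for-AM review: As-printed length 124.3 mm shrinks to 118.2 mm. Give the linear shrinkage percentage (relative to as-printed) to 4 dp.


Shrinkage = ((124.3-118.2)/124.3)*100 = 4.9075 %


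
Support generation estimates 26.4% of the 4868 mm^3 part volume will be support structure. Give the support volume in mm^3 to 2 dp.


V_support = 4868 * 0.264 = 1285.15 mm^3


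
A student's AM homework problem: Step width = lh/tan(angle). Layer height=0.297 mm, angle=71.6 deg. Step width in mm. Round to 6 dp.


step = 0.297 / tan(71.6) = 0.098799 mm


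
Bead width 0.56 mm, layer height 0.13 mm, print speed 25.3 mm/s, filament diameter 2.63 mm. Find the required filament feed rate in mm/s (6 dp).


Q = 0.56 * 0.13 * 25.3 = 1.84184 mm^3/s
A_fil = pi*(2.63/2)^2 = 5.43252056 mm^2
v_feed = 1.84184 / 5.43252056 = 0.33904 mm/s


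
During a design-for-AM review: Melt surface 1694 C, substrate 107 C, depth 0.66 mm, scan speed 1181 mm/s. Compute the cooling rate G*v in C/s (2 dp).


G = (1694-107)/0.66 = 2404.54545455 C/mm
CR = 2404.54545455 * 1181 = 2839768.18 C/s


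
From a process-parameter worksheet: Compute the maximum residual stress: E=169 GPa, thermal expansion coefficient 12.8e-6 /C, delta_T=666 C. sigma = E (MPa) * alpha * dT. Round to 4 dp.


sigma = 169*1000 * 12.8e-6 * 666 = 1440.6912 MPa


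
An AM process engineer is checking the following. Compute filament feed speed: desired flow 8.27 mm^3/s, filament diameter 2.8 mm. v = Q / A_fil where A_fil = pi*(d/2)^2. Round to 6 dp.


A = pi*(2.8/2)^2 = 6.157522
v = 8.27 / 6.157522 = 1.343073 mm/s


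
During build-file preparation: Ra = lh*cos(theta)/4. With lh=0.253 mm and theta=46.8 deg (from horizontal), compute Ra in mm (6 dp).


Ra = 0.253 * cos(46.8) / 4 = 0.043298 mm


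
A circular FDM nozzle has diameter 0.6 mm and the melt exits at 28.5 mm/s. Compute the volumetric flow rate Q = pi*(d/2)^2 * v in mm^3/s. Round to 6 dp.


A = pi*(0.6/2)^2 = 0.28274334 mm^2
Q = 0.28274334 * 28.5 = 8.058185 mm^3/s


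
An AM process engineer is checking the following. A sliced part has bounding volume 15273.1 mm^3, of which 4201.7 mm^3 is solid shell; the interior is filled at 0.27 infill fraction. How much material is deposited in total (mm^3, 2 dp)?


V_infill = (15273.1 - 4201.7) * 0.27 = 2989.28
V_total = 4201.7 + 2989.28 = 7190.98 mm^3


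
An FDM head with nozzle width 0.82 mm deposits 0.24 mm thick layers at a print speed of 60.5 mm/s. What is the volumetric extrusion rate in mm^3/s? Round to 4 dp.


Rate = 0.82 * 0.24 * 60.5 = 11.9064 mm^3/s


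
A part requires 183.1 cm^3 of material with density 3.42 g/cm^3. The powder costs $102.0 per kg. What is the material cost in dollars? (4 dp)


Mass = 183.1*3.42/1000 = 0.626202 kg
Cost = 0.626202 * 102.0 = 63.8726 $


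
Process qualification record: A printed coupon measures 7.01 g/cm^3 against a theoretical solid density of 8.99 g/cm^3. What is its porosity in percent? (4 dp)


Porosity = (1-7.01/8.99)*100 = 22.0245 %


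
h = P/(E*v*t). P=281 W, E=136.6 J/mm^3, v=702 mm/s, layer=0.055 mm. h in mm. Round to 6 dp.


h = 281 / (136.6*702*0.055) = 0.053279 mm


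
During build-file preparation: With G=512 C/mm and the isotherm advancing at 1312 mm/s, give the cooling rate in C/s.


CR = 512 * 1312 = 671744 C/s


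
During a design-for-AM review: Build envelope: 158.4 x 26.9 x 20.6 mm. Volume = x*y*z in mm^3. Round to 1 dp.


V = 158.4 * 26.9 * 20.6 = 87775.8 mm^3


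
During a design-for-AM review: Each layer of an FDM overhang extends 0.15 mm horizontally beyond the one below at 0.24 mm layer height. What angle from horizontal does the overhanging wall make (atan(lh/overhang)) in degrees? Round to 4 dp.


angle = atan(0.24/0.15) = 57.9946 degrees


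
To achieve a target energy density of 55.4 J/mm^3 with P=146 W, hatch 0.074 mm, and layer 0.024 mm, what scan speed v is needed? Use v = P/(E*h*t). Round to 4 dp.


v = 146 / (55.4*0.074*0.024) = 1483.8846 mm/s


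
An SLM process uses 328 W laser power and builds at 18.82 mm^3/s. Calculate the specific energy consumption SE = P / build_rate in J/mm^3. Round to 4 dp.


SE = 328 / 18.82 = 17.4283 J/mm^3


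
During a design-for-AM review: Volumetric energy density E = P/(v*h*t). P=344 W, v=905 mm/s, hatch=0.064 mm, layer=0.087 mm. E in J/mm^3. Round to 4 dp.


E = 344 / (905*0.064*0.087) = 68.267 J/mm^3


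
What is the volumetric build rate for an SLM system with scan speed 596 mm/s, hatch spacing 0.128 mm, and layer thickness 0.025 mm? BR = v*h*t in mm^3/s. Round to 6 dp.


Rate = 596 * 0.128 * 0.025 = 1.9072 mm^3/s
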